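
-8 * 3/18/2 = -2/3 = -0.67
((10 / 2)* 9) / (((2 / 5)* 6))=75 / 4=18.75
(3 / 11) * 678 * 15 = 30510 / 11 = 2773.64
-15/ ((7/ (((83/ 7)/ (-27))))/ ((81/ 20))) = 747/ 196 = 3.81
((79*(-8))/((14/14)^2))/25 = -632/25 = -25.28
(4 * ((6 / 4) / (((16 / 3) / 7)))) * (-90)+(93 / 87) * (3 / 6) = -82153 / 116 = -708.22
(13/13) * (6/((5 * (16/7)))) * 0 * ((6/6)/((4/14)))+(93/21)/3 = 31/21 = 1.48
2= 2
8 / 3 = 2.67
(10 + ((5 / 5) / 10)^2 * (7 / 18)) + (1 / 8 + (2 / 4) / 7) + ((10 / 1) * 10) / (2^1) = 189631 / 3150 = 60.20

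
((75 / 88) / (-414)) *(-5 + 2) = 25 / 4048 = 0.01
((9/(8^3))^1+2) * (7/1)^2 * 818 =80868.57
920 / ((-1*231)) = -920 / 231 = -3.98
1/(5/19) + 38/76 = 43/10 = 4.30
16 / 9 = 1.78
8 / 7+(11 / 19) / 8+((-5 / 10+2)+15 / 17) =65073 / 18088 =3.60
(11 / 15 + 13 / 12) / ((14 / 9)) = 327 / 280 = 1.17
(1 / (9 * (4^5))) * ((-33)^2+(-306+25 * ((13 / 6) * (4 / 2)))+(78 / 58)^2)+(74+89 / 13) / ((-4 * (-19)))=6666043651 / 5743236096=1.16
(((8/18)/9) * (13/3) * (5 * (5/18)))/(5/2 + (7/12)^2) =10400/99387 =0.10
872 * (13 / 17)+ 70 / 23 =261918 / 391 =669.87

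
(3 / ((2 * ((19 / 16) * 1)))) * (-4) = -96 / 19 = -5.05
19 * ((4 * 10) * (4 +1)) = 3800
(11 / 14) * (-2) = -11 / 7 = -1.57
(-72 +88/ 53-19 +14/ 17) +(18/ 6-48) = -120298/ 901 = -133.52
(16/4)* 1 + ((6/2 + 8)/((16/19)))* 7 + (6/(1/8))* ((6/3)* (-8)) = -10761/16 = -672.56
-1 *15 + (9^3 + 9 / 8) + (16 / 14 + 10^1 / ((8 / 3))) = 40321 / 56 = 720.02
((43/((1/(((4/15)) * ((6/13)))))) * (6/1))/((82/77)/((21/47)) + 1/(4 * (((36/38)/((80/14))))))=232848/28535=8.16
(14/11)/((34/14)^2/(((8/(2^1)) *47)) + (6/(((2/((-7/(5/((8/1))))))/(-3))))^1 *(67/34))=10962280/1711159703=0.01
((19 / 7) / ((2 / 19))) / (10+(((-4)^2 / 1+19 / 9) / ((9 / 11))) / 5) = 146205 / 81802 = 1.79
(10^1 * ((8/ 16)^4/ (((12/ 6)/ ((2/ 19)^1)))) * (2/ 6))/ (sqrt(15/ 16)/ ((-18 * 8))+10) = 8 * sqrt(15)/ 42024941+46080/ 42024941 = 0.00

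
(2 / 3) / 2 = 1 / 3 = 0.33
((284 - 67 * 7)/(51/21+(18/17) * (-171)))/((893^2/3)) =66045/16951373393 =0.00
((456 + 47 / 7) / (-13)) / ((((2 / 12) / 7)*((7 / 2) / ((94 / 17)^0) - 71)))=12956 / 585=22.15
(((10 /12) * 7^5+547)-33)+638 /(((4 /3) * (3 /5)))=45952 /3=15317.33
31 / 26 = 1.19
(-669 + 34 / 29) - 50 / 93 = -1802581 / 2697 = -668.37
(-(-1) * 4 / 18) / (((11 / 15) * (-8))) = -5 / 132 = -0.04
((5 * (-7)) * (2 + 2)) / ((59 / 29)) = -4060 / 59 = -68.81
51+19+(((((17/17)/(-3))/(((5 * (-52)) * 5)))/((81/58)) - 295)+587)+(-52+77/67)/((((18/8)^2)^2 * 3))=309737695883/857194650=361.34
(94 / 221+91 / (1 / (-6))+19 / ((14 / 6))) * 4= -3325628 / 1547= -2149.73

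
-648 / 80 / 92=-81 / 920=-0.09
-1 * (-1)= 1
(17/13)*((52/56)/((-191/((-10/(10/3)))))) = 0.02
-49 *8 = -392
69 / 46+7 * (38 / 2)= 269 / 2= 134.50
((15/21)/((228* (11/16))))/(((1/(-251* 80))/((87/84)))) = -2911600/30723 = -94.77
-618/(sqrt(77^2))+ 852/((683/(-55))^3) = -207817073466/24533122999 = -8.47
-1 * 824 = -824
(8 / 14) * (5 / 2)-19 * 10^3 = -132990 / 7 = -18998.57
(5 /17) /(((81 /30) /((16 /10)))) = 80 /459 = 0.17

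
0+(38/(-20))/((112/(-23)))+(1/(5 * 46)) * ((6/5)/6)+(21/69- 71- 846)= -118020033/128800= -916.30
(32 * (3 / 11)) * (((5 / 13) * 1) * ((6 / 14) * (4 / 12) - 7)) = -23040 / 1001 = -23.02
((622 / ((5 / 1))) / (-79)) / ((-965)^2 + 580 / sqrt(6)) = -69506634 / 41104329372065 + 36076 * sqrt(6) / 205521646860325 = -0.00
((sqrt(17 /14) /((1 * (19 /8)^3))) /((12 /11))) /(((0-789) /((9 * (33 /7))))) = -23232 * sqrt(238) /88391933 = -0.00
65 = 65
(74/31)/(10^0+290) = 74/9021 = 0.01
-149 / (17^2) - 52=-15177 / 289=-52.52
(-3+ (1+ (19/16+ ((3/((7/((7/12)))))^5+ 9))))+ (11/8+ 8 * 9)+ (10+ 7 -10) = 90689/1024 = 88.56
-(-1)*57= 57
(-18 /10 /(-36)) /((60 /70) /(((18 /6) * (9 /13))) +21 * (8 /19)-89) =-1197 /1909100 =-0.00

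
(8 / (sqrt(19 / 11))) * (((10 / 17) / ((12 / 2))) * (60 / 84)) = 200 * sqrt(209) / 6783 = 0.43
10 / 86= 5 / 43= 0.12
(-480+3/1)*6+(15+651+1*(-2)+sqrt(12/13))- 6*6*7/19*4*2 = -43778/19+2*sqrt(39)/13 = -2303.14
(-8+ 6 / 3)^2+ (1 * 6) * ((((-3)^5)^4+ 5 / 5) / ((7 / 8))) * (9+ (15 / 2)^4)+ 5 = 531061671915701 / 7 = 75865953130814.43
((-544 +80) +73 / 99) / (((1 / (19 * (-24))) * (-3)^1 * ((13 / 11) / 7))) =-48798232 / 117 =-417078.91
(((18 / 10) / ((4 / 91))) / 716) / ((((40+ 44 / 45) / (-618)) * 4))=-2277639 / 10562432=-0.22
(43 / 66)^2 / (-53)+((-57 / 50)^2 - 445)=-16005948898 / 36073125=-443.71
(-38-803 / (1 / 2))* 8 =-13152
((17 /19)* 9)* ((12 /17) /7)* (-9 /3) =-2.44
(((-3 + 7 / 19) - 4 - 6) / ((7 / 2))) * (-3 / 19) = 1440 / 2527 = 0.57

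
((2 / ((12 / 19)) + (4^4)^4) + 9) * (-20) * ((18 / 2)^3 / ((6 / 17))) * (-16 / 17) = 166988328941520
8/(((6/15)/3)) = 60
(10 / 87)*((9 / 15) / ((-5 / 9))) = -18 / 145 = -0.12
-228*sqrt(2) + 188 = -134.44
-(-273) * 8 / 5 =2184 / 5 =436.80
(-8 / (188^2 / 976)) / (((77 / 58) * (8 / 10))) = -35380 / 170093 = -0.21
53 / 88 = 0.60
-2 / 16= -1 / 8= -0.12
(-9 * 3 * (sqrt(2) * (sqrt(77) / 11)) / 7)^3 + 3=3- 39366 * sqrt(154) / 5929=-79.39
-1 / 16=-0.06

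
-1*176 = -176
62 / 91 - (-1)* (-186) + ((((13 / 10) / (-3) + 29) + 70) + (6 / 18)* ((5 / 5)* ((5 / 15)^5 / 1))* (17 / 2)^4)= -422401297 / 5307120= -79.59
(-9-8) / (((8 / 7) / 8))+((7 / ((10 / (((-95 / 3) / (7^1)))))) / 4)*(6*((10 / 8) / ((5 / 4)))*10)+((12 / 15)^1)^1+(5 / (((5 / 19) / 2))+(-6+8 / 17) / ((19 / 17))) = -25203 / 190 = -132.65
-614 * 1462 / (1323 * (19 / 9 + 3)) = -132.75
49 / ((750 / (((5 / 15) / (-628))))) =-49 / 1413000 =-0.00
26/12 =13/6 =2.17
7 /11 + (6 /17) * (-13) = -739 /187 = -3.95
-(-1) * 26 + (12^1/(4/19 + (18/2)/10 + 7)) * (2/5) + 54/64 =1352903/49312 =27.44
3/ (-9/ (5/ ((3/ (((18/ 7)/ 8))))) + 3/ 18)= -90/ 499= -0.18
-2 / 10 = -1 / 5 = -0.20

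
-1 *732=-732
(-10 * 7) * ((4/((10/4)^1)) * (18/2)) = -1008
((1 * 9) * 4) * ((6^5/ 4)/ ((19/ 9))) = 629856/ 19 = 33150.32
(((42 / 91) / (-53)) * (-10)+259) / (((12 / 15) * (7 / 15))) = 13388325 / 19292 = 693.98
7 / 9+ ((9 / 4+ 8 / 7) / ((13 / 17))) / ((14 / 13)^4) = 39462931 / 9680832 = 4.08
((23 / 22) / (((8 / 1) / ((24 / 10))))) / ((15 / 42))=483 / 550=0.88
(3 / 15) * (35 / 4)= 7 / 4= 1.75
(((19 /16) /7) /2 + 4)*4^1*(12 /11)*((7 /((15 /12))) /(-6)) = -183 /11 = -16.64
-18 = -18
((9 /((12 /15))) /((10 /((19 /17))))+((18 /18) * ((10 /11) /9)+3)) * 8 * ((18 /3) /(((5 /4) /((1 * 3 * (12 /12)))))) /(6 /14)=3286136 /2805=1171.53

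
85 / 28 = 3.04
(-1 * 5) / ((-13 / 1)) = 5 / 13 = 0.38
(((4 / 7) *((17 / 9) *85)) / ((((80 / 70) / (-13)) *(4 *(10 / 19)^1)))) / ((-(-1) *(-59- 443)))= 71383 / 72288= 0.99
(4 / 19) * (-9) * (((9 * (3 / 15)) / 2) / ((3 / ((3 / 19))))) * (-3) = 486 / 1805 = 0.27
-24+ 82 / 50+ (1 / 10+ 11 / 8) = -4177 / 200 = -20.88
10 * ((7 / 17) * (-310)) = -21700 / 17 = -1276.47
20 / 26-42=-536 / 13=-41.23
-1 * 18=-18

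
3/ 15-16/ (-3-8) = 91/ 55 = 1.65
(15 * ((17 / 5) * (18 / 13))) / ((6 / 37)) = 5661 / 13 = 435.46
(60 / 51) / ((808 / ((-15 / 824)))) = -75 / 2829616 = -0.00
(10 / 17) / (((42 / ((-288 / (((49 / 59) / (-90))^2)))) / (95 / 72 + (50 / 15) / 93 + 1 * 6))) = -3085969158000 / 8857289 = -348410.12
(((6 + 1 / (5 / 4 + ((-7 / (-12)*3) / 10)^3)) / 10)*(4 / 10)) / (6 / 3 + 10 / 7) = 0.08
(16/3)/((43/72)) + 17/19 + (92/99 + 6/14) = 6331508/566181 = 11.18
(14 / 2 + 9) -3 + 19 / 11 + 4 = 206 / 11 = 18.73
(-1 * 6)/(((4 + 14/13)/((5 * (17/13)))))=-85/11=-7.73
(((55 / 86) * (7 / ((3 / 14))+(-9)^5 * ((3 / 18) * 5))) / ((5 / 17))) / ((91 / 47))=-55225.86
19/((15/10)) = 38/3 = 12.67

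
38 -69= -31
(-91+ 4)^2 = 7569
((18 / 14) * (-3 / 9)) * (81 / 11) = -243 / 77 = -3.16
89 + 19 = 108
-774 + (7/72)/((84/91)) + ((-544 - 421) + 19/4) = -1498301/864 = -1734.14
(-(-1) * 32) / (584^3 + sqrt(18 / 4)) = 12747309056 / 79342718832607223 - 96 * sqrt(2) / 79342718832607223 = 0.00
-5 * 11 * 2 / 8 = -13.75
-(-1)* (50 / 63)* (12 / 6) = 100 / 63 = 1.59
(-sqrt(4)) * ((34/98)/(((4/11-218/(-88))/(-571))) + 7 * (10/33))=27331628/202125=135.22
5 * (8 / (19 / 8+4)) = 320 / 51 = 6.27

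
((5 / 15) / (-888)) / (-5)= 1 / 13320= 0.00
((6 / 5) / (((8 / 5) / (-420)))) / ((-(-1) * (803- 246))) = -315 / 557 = -0.57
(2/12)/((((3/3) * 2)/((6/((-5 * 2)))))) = -1/20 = -0.05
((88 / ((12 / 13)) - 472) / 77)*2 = -2260 / 231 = -9.78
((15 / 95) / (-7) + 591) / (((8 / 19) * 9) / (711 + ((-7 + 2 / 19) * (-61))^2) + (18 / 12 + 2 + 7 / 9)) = 2834585047800 / 20518186507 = 138.15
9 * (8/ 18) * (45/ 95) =36/ 19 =1.89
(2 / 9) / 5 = 2 / 45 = 0.04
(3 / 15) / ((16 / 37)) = 37 / 80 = 0.46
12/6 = 2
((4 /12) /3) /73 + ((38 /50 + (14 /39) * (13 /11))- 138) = -24718912 /180675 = -136.81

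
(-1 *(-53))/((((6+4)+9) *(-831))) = -0.00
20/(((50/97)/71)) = 13774/5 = 2754.80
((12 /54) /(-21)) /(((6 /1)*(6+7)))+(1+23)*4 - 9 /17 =11963116 /125307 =95.47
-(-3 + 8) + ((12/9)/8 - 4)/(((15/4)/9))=-71/5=-14.20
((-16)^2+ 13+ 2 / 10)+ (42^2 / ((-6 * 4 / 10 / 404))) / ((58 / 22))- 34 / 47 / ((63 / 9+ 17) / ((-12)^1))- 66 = -766202627 / 6815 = -112428.85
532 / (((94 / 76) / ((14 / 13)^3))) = 55472704 / 103259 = 537.22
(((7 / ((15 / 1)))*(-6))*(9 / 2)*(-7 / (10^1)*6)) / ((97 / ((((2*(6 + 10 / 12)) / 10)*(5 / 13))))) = 18081 / 63050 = 0.29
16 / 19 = 0.84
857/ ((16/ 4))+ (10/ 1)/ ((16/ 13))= 1779/ 8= 222.38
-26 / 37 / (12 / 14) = -91 / 111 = -0.82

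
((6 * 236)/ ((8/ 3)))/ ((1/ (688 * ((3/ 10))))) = 547992/ 5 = 109598.40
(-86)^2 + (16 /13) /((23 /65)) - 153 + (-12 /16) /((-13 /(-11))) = 8666029 /1196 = 7245.84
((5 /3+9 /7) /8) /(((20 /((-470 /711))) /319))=-464783 /119448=-3.89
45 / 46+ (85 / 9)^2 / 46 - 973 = -1807264 / 1863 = -970.08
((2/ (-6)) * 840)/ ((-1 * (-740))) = -14/ 37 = -0.38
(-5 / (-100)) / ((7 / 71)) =71 / 140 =0.51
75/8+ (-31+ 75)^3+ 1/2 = 85193.88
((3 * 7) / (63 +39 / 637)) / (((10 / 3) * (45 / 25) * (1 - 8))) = -49 / 6180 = -0.01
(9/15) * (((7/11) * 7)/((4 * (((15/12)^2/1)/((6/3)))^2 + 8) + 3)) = 12544/63085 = 0.20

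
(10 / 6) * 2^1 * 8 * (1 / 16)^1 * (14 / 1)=70 / 3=23.33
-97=-97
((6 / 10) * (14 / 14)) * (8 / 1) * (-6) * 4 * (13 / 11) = -7488 / 55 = -136.15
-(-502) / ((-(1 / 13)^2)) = -84838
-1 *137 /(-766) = 137 /766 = 0.18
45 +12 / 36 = 136 / 3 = 45.33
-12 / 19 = -0.63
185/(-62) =-185/62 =-2.98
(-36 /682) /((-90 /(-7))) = -7 /1705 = -0.00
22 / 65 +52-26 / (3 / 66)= -33778 / 65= -519.66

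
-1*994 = -994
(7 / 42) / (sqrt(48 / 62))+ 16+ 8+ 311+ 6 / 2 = sqrt(186) / 72+ 338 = 338.19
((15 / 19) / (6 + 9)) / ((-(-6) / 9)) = 3 / 38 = 0.08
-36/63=-4/7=-0.57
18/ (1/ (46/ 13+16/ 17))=17820/ 221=80.63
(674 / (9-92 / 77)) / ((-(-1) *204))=25949 / 61302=0.42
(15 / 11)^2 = 225 / 121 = 1.86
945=945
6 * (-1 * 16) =-96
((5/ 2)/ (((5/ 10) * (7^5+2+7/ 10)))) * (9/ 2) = 225/ 168097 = 0.00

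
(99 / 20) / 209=9 / 380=0.02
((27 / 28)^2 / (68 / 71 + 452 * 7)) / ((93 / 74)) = 70929 / 303411136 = 0.00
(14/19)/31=14/589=0.02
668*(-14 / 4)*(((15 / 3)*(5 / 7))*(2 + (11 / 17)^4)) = -1517053050 / 83521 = -18163.73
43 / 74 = 0.58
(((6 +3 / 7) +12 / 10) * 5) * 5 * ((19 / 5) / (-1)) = -5073 / 7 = -724.71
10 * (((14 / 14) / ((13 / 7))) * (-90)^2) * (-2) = -1134000 / 13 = -87230.77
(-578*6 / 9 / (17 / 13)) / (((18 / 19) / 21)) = -58786 / 9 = -6531.78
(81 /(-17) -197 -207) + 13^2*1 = -4076 /17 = -239.76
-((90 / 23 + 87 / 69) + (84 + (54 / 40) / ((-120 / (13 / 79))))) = -129620509 / 1453600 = -89.17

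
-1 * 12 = -12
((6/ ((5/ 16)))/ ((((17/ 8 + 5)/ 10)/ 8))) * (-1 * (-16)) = 65536/ 19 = 3449.26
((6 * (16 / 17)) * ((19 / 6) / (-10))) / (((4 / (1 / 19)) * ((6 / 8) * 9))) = -8 / 2295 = -0.00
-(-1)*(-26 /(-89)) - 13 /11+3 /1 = 2066 /979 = 2.11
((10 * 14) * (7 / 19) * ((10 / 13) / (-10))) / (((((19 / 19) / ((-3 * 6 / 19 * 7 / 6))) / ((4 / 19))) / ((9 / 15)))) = 49392 / 89167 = 0.55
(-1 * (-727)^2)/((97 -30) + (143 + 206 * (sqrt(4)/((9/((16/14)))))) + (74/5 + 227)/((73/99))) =-12153524355/13572523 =-895.45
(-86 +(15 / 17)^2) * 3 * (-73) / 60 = 1797917 / 5780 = 311.06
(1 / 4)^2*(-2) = -1 / 8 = -0.12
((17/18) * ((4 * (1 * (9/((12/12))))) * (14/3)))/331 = 476/993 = 0.48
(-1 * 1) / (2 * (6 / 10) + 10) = -5 / 56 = -0.09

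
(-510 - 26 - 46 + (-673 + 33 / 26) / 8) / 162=-138521 / 33696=-4.11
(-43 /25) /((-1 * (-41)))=-0.04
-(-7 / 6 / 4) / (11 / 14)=49 / 132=0.37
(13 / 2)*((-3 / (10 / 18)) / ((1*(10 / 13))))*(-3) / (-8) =-13689 / 800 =-17.11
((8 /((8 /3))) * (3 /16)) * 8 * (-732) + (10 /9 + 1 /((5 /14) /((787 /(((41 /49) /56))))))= 266025148 /1845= 144187.07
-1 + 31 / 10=21 / 10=2.10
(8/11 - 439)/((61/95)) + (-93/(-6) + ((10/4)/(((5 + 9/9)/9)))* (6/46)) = -666.57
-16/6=-8/3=-2.67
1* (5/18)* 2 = 5/9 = 0.56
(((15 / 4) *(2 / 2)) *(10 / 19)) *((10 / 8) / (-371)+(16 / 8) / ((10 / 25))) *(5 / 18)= 926875 / 338352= 2.74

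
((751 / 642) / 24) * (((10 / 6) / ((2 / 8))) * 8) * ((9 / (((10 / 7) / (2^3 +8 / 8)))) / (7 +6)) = 15771 / 1391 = 11.34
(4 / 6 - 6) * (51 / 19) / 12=-68 / 57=-1.19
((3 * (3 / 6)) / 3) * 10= 5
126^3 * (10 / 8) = 2500470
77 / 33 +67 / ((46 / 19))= 4141 / 138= 30.01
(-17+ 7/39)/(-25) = 0.67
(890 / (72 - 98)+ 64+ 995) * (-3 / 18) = -170.79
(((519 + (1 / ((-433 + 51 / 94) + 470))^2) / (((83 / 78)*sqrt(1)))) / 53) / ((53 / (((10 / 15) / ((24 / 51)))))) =1428445061615 / 5807151335254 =0.25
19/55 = 0.35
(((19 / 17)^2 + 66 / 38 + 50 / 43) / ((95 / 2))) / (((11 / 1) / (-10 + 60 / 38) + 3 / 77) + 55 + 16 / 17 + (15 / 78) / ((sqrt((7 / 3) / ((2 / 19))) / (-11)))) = 3037375153612800 * sqrt(798) / 6535304099268716798953 + 9341917136749701504 / 5847377351977272925379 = 0.00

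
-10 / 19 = -0.53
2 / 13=0.15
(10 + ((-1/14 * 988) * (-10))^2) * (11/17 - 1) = -146424540/833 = -175779.76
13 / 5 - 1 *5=-12 / 5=-2.40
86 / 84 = 43 / 42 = 1.02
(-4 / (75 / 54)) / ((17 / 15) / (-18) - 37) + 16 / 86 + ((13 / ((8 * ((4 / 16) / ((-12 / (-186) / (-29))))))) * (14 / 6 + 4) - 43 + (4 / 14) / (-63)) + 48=4407906412916 / 852983520795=5.17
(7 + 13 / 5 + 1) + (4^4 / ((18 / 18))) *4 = 5173 / 5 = 1034.60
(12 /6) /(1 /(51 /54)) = 17 /9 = 1.89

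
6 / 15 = 2 / 5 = 0.40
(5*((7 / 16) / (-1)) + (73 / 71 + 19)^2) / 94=4.24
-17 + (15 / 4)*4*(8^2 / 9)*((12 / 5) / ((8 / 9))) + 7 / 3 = 820 / 3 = 273.33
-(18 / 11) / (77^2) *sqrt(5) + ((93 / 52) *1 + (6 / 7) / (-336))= 9101 / 5096 - 18 *sqrt(5) / 65219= 1.79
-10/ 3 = -3.33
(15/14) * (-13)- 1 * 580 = -8315/14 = -593.93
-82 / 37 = -2.22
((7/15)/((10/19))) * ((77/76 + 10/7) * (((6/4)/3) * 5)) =433/80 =5.41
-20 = -20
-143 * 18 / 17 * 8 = -20592 / 17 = -1211.29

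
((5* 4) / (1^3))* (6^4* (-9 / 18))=-12960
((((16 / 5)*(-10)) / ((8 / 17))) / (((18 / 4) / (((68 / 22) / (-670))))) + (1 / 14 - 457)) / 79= -212124137 / 36680490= -5.78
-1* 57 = -57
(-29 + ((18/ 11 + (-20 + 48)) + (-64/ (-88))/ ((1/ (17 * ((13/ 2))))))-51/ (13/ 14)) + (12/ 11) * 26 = 7785/ 143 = 54.44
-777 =-777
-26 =-26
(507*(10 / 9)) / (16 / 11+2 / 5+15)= 92950 / 2781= 33.42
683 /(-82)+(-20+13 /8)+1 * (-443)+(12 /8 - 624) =-358243 /328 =-1092.20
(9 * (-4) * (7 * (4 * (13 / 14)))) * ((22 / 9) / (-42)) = 1144 / 21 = 54.48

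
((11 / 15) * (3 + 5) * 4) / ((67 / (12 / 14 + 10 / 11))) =0.62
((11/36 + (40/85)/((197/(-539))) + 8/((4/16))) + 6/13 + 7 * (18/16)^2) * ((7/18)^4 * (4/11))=2428831659695/7239418737408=0.34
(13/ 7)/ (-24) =-13/ 168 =-0.08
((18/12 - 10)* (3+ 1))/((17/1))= -2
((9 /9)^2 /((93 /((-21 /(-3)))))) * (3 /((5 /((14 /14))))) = 7 /155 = 0.05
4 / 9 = 0.44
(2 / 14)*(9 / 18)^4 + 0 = 1 / 112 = 0.01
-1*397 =-397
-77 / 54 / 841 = -77 / 45414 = -0.00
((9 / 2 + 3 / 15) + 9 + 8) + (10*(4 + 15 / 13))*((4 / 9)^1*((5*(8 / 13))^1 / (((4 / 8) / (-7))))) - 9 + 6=-14723573 / 15210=-968.02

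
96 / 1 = 96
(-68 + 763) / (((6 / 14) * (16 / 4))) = 4865 / 12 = 405.42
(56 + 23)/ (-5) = -79/ 5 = -15.80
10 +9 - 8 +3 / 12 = 45 / 4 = 11.25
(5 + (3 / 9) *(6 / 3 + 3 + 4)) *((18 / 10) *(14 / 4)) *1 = 252 / 5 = 50.40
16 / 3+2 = 22 / 3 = 7.33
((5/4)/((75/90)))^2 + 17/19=239/76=3.14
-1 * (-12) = 12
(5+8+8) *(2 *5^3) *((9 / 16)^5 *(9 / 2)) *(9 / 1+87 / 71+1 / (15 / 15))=1111841002125 / 74448896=14934.28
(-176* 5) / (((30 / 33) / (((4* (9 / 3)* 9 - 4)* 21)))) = -2114112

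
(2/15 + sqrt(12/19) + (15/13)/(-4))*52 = -121/15 + 104*sqrt(57)/19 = 33.26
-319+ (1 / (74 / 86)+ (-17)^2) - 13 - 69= -4101 / 37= -110.84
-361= -361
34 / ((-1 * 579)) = -34 / 579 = -0.06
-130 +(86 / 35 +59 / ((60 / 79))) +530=201659 / 420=480.14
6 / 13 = 0.46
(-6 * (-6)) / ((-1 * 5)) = -36 / 5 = -7.20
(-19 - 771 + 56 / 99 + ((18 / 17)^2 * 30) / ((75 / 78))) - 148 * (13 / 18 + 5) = -229080364 / 143055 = -1601.34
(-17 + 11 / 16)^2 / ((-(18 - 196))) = 68121 / 45568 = 1.49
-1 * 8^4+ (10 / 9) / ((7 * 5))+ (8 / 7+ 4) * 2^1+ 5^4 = -218023 / 63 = -3460.68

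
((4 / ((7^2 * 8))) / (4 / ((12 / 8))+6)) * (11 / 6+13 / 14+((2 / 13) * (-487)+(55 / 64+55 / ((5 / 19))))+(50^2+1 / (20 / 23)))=230529779 / 74197760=3.11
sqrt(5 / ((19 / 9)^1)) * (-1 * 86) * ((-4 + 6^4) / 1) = -17544 * sqrt(95) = -170997.76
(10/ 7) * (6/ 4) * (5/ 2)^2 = 375/ 28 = 13.39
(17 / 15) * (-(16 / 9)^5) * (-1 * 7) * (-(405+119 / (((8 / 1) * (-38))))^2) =-7374357602791424 / 319750335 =-23062861.23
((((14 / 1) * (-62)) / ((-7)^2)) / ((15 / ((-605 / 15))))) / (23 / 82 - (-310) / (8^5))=10078846976 / 61352865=164.28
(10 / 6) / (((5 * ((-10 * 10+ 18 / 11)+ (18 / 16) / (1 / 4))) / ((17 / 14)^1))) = -187 / 43365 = -0.00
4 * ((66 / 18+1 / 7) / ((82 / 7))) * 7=1120 / 123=9.11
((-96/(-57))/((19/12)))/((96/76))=16/19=0.84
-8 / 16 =-1 / 2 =-0.50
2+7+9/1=18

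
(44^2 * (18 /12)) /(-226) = -1452 /113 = -12.85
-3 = -3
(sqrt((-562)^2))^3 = 177504328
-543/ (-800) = 543/ 800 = 0.68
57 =57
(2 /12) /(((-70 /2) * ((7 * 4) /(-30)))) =1 /196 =0.01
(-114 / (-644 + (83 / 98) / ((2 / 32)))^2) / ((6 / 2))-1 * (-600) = 286294653581 / 477157832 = 600.00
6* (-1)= -6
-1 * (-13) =13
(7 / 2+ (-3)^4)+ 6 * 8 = 265 / 2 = 132.50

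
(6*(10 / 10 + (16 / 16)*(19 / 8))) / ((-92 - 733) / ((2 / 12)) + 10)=-81 / 19760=-0.00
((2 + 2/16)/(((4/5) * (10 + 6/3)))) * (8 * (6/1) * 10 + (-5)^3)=30175/384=78.58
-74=-74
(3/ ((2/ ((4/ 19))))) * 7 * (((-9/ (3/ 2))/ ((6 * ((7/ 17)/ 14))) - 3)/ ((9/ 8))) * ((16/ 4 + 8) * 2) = -33152/ 19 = -1744.84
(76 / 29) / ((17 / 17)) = 76 / 29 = 2.62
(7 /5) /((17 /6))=42 /85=0.49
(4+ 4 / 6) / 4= 7 / 6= 1.17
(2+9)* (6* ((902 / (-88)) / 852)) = -451 / 568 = -0.79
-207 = -207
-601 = -601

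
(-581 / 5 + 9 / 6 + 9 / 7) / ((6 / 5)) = -7939 / 84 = -94.51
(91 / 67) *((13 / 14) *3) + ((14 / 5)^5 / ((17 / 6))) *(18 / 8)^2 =311.29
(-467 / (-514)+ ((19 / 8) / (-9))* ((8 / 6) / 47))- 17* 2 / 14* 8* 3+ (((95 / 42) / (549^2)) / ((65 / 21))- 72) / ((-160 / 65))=-45887570492059 / 1630998960192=-28.13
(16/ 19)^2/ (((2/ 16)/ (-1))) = -2048/ 361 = -5.67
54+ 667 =721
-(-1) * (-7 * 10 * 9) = -630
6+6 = 12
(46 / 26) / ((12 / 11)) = 253 / 156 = 1.62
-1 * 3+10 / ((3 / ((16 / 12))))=13 / 9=1.44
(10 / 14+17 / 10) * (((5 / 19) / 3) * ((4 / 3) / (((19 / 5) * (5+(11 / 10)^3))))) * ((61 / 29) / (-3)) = -7930000 / 963598167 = -0.01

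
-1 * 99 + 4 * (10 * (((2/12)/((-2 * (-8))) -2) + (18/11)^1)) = -113.13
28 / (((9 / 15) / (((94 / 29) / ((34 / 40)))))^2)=2474080000 / 2187441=1131.04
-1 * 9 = -9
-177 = -177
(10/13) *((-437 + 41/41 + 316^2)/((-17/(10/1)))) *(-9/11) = 89478000/2431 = 36807.08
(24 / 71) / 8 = 3 / 71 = 0.04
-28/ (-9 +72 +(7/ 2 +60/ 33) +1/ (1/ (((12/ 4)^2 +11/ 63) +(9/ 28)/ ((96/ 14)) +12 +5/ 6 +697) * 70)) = -0.36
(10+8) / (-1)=-18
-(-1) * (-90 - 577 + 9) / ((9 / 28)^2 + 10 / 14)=-515872 / 641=-804.79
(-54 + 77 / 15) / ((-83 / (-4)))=-2932 / 1245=-2.36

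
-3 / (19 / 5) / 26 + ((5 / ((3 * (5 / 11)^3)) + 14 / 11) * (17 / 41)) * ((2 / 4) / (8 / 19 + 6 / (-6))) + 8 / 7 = -3665766586 / 643317675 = -5.70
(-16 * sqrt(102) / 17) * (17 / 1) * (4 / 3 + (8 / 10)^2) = -2368 * sqrt(102) / 75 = -318.88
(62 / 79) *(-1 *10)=-620 / 79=-7.85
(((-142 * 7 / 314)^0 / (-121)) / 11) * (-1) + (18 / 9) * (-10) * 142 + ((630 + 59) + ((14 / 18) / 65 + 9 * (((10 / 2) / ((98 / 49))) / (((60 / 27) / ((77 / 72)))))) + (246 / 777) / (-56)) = -2140.16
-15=-15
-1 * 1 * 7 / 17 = -7 / 17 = -0.41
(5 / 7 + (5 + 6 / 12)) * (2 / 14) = 87 / 98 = 0.89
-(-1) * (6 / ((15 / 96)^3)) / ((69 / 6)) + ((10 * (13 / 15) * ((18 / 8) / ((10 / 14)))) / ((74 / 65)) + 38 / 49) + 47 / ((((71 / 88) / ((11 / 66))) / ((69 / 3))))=384.83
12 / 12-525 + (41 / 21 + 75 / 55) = -120278 / 231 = -520.68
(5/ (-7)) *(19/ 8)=-1.70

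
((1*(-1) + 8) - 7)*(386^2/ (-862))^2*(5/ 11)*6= 0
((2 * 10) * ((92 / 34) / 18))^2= 9.04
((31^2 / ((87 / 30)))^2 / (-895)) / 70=-1.75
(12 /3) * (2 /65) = 8 /65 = 0.12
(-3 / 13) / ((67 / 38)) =-114 / 871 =-0.13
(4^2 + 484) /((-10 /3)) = -150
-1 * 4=-4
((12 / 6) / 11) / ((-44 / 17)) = -0.07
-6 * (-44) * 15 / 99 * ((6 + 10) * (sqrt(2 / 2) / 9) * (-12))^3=-10485760 / 27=-388361.48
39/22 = 1.77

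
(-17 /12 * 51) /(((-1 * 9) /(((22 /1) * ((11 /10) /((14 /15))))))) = 34969 /168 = 208.15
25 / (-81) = -25 / 81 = -0.31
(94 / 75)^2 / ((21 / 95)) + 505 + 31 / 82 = 992810113 / 1937250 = 512.48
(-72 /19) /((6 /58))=-696 /19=-36.63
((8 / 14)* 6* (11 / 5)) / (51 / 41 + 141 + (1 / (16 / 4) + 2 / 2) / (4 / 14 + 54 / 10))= 783264 / 14793695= 0.05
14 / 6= 7 / 3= 2.33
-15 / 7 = -2.14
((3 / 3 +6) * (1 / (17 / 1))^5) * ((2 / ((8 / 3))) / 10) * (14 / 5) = 147 / 141985700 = 0.00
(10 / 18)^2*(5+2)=175 / 81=2.16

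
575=575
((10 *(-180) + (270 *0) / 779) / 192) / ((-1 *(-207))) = -25 / 552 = -0.05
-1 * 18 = -18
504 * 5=2520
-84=-84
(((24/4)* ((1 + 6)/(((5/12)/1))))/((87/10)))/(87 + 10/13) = 624/4727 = 0.13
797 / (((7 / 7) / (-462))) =-368214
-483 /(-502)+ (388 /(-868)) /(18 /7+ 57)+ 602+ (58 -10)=4224275147 /6489354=650.95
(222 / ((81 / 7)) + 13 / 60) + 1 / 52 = 34084 / 1755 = 19.42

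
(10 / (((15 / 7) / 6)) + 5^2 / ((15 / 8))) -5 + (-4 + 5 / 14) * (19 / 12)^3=176389 / 8064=21.87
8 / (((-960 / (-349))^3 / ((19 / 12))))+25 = 33985262431 / 1327104000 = 25.61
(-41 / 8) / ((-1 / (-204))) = -2091 / 2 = -1045.50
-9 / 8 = -1.12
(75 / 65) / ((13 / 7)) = 105 / 169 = 0.62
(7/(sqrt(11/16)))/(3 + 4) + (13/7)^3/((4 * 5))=2197/6860 + 4 * sqrt(11)/11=1.53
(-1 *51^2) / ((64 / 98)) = -127449 / 32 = -3982.78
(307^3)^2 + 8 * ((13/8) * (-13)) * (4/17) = 14232433859243557/17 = 837201991720209.24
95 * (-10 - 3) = -1235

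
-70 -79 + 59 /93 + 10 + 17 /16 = -204307 /1488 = -137.30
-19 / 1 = -19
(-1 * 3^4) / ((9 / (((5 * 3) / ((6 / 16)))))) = -360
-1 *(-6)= 6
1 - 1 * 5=-4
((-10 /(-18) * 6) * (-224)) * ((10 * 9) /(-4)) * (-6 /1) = -100800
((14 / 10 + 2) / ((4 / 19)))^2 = 104329 / 400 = 260.82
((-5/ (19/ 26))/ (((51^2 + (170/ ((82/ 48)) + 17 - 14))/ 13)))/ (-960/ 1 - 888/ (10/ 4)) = 173225/ 6924646368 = 0.00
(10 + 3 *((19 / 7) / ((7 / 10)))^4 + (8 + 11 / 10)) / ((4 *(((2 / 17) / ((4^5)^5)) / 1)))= 48086861947577533525393408 / 28824005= 1668292173401216573.66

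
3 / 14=0.21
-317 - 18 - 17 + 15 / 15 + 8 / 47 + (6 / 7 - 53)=-132578 / 329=-402.97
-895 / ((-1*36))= 895 / 36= 24.86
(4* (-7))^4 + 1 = 614657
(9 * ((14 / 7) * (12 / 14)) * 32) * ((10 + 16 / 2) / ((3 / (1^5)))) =20736 / 7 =2962.29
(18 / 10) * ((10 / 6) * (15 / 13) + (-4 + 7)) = 576 / 65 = 8.86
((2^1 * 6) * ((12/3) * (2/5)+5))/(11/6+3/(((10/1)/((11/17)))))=1836/47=39.06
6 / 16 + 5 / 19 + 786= 119569 / 152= 786.64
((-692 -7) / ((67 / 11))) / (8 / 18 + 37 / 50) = -3460050 / 35711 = -96.89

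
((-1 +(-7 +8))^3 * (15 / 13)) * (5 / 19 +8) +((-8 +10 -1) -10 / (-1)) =11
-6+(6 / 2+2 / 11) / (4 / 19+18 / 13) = -17359 / 4334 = -4.01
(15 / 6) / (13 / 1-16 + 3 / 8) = -20 / 21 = -0.95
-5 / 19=-0.26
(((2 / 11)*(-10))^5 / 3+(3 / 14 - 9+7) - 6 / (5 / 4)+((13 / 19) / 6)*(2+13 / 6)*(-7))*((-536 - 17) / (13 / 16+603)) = 20145413529292 / 1330306222905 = 15.14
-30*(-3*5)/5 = 90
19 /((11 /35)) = 665 /11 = 60.45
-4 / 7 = -0.57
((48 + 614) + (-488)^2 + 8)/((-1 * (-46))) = 119407/23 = 5191.61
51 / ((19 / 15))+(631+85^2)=150029 / 19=7896.26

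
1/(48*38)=1/1824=0.00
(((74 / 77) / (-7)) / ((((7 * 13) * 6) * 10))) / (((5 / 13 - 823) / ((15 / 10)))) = 37 / 806969240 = 0.00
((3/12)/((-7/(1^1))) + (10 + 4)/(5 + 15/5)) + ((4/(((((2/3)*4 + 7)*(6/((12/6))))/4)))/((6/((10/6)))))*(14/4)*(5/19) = 1.86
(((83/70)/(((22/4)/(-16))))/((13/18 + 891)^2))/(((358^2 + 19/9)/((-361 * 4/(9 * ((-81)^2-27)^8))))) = 29963/18331106993153666170574026288750171205212575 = 0.00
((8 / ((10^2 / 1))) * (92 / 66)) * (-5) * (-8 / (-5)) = -0.89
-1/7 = -0.14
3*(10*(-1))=-30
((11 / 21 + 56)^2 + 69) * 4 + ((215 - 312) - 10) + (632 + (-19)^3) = 2964298 / 441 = 6721.76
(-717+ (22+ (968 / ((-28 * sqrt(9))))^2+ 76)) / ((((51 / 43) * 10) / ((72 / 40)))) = -73.79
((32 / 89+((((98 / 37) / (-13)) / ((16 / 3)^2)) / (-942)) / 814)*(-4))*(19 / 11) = -9567813241601 / 3851516825728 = -2.48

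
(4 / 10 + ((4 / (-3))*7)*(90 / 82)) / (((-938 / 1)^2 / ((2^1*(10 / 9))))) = -2018 / 81165609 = -0.00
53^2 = 2809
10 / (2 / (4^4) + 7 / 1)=1.43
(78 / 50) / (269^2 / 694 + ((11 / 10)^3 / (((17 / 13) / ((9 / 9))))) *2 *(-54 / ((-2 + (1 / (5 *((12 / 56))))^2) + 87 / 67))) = -588265977 / 205065295190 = -0.00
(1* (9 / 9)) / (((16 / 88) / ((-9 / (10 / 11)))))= -1089 / 20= -54.45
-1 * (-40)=40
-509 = -509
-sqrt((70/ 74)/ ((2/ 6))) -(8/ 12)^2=-sqrt(3885)/ 37 -4/ 9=-2.13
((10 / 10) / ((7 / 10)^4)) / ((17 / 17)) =10000 / 2401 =4.16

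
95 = 95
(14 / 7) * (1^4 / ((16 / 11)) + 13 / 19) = 417 / 152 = 2.74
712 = 712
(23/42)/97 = 23/4074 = 0.01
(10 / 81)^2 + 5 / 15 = 2287 / 6561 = 0.35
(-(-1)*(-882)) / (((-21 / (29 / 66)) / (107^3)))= 22607611.73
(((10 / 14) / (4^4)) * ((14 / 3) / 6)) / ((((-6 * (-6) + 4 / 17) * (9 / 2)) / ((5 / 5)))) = 85 / 6386688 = 0.00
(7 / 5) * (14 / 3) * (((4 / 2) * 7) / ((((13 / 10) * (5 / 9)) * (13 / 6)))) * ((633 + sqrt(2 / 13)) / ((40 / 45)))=55566 * sqrt(26) / 10985 + 35173278 / 845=41650.97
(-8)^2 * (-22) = -1408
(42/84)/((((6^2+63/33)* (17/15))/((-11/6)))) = -605/28356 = -0.02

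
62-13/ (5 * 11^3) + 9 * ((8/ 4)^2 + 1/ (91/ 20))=60546007/ 605605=99.98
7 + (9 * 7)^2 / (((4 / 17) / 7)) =472339 / 4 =118084.75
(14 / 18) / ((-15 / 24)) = -56 / 45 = -1.24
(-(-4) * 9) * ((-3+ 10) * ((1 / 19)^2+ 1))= 91224 / 361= 252.70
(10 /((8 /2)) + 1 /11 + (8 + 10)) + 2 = 22.59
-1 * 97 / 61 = -97 / 61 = -1.59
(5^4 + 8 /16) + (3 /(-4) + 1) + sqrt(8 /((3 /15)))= 2 * sqrt(10) + 2503 /4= 632.07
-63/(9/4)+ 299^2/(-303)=-97885/303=-323.05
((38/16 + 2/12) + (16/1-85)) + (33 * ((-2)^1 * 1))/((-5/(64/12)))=3.94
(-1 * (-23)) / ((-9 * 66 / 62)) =-713 / 297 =-2.40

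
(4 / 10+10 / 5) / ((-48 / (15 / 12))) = -1 / 16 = -0.06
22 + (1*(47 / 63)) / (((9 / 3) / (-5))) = 3923 / 189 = 20.76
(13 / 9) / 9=13 / 81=0.16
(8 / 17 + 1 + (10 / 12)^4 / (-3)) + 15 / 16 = 37135 / 16524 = 2.25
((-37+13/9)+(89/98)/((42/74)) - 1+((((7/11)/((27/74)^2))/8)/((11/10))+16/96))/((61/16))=-16577983168/1845596907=-8.98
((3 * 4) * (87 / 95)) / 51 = 348 / 1615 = 0.22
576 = 576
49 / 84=7 / 12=0.58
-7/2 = -3.50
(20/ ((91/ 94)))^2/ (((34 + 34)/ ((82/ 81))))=6.35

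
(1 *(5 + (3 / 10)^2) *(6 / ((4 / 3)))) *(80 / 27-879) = -12039377 / 600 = -20065.63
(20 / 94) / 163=0.00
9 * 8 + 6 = 78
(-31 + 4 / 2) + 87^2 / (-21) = -389.43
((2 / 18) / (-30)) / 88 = -1 / 23760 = -0.00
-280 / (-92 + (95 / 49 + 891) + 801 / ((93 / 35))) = -425320 / 1674531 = -0.25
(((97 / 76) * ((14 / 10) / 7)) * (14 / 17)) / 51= 679 / 164730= 0.00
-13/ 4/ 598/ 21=-1/ 3864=-0.00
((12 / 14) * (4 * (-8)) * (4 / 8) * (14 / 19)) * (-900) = 172800 / 19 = 9094.74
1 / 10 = 0.10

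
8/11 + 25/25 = 19/11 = 1.73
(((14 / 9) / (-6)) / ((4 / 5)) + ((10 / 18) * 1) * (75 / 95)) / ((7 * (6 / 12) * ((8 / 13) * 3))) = 3055 / 172368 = 0.02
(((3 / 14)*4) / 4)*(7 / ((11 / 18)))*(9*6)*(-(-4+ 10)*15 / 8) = -32805 / 22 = -1491.14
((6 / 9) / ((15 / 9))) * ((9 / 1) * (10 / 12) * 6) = 18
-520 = -520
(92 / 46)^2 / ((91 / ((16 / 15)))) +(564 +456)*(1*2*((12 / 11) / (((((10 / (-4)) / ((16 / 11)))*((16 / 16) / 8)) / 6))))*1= -10265141696 / 165165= -62150.83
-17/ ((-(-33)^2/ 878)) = 14926/ 1089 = 13.71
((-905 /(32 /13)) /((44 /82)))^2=232675993225 /495616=469468.28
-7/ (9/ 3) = -7/ 3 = -2.33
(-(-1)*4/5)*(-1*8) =-32/5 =-6.40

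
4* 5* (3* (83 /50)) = 498 /5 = 99.60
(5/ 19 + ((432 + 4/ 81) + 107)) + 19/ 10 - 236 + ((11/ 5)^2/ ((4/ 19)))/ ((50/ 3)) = 2359224983/ 7695000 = 306.59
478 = 478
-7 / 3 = -2.33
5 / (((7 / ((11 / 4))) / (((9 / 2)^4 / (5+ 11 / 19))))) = 6856245 / 47488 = 144.38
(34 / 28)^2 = 289 / 196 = 1.47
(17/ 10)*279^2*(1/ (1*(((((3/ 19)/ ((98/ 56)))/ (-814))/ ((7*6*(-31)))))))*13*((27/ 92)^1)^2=147310598026254663/ 84640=1740437122238.36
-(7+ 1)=-8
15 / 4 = 3.75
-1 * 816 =-816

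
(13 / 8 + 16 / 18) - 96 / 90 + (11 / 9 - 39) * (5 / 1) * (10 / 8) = -84479 / 360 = -234.66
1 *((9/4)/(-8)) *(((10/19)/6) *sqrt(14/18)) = -5 *sqrt(7)/608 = -0.02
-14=-14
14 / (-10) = -7 / 5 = -1.40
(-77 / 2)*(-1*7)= 269.50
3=3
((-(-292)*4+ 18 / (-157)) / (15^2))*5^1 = 183358 / 7065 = 25.95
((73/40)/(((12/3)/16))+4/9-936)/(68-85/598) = -24979357/1826055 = -13.68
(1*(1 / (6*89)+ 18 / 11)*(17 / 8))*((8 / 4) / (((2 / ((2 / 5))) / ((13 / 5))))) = 3.62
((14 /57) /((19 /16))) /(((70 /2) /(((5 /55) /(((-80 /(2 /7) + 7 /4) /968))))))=-11264 /6026895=-0.00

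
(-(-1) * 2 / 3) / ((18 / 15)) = 0.56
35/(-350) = -1/10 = -0.10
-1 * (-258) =258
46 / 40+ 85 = 1723 / 20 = 86.15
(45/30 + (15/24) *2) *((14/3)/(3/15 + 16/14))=2695/282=9.56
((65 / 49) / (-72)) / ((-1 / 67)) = 4355 / 3528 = 1.23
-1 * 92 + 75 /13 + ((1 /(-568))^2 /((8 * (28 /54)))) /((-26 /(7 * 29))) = -11573168911 /134211584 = -86.23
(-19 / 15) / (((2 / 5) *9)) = -19 / 54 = -0.35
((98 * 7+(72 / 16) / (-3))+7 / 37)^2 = 2567144889 / 5476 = 468799.29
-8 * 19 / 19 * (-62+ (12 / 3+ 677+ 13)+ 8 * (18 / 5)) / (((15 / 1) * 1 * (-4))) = 6608 / 75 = 88.11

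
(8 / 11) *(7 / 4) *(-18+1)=-238 / 11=-21.64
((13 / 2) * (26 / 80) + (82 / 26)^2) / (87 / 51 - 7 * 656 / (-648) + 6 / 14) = 1571552199 / 1201657600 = 1.31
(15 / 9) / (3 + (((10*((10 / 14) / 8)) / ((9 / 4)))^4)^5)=1616812799777249527984948698966901335 / 2910263048693996168102190037290813028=0.56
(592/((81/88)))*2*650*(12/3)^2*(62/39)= 5167923200/243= 21267173.66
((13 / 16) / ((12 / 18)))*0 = 0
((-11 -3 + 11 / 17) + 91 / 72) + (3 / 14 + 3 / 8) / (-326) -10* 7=-229293563 / 2793168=-82.09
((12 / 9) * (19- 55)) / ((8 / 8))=-48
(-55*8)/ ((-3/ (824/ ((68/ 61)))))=5529040/ 51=108412.55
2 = 2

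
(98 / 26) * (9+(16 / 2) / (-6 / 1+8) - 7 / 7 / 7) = 630 / 13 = 48.46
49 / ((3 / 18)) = 294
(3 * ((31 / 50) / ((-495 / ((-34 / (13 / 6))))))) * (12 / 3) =4216 / 17875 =0.24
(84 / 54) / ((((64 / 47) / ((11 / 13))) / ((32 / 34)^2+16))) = 1103795 / 67626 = 16.32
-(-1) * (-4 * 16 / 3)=-21.33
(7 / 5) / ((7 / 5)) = 1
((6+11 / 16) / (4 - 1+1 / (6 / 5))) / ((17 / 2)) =321 / 1564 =0.21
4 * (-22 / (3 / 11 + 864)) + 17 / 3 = 17635 / 3169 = 5.56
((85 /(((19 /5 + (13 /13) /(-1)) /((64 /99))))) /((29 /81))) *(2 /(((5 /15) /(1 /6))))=122400 /2233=54.81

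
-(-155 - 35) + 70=260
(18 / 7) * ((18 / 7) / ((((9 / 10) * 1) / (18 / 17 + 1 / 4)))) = 8010 / 833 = 9.62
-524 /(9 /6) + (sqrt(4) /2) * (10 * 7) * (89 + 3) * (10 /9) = 61256 /9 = 6806.22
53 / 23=2.30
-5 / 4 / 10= -1 / 8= -0.12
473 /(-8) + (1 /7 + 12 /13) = -42267 /728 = -58.06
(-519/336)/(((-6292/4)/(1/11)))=173/1937936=0.00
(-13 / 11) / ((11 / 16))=-1.72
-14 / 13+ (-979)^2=12459719 / 13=958439.92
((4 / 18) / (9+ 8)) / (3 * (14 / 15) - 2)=5 / 306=0.02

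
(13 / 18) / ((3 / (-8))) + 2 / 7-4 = -1066 / 189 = -5.64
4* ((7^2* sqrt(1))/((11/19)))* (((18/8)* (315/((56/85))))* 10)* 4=160248375/11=14568034.09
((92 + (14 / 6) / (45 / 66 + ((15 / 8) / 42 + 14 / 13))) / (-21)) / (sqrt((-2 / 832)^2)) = -3362869120 / 1819629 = -1848.11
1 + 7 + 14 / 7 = 10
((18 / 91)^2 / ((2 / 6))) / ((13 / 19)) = 0.17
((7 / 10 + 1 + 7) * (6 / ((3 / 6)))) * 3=313.20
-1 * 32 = -32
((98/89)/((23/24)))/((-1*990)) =-0.00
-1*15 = -15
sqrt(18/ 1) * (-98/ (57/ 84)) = -8232 * sqrt(2)/ 19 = -612.73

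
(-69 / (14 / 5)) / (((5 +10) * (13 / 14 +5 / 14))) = -23 / 18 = -1.28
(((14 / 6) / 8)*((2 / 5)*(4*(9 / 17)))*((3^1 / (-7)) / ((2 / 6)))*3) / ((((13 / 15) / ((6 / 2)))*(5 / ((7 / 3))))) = -1701 / 1105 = -1.54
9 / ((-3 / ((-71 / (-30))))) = -71 / 10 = -7.10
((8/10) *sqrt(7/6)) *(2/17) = 4 *sqrt(42)/255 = 0.10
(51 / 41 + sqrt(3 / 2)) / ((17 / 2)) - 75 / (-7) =sqrt(6) / 17 + 3117 / 287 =11.00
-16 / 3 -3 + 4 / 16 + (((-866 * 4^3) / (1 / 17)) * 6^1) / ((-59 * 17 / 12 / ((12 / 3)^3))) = 3064719781 / 708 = 4328700.26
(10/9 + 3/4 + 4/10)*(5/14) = 407/504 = 0.81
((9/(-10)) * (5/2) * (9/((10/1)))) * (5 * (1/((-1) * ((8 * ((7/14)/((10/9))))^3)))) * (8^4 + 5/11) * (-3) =-5632625/2112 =-2666.96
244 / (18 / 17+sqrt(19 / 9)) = -671976 / 2575+211548*sqrt(19) / 2575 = 97.14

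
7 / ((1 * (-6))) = -7 / 6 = -1.17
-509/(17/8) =-4072/17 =-239.53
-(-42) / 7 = 6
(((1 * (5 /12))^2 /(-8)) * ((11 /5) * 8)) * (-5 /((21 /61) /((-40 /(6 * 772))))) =-83875 /1750896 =-0.05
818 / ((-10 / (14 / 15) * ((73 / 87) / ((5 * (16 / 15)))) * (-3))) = 2656864 / 16425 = 161.76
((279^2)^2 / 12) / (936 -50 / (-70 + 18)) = 26256625551 / 48722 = 538906.97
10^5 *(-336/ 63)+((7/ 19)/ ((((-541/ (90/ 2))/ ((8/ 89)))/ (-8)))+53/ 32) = -46839199806511/ 87823776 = -533331.66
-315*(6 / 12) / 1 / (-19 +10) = 35 / 2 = 17.50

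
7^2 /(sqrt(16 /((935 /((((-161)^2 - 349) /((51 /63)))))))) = 2.11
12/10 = 6/5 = 1.20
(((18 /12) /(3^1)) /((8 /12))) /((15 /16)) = 4 /5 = 0.80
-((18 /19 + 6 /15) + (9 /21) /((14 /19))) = -17959 /9310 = -1.93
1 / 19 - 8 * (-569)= 86489 / 19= 4552.05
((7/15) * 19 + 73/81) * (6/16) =989/270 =3.66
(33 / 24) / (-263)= -11 / 2104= -0.01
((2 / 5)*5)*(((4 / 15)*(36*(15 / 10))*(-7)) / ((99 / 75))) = -1680 / 11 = -152.73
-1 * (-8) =8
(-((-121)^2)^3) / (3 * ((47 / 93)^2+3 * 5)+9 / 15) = -45240445050433215 / 668369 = -67687826710.15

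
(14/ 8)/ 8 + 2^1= 71/ 32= 2.22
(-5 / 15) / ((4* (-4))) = 0.02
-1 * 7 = -7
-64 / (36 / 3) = -16 / 3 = -5.33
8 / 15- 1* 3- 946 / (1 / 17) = -241267 / 15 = -16084.47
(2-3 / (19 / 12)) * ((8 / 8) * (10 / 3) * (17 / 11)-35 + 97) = 4432 / 627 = 7.07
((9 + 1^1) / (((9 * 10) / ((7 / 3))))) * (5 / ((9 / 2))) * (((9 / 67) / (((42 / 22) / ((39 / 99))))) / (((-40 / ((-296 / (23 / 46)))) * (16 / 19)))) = 9139 / 65124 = 0.14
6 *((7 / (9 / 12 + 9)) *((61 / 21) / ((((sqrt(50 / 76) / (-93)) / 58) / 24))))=-21058176 *sqrt(38) / 65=-1997097.15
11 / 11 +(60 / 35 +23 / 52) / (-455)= 32967 / 33124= 1.00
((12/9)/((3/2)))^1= 8/9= 0.89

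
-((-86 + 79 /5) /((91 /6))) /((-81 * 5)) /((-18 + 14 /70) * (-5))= -2 /15575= -0.00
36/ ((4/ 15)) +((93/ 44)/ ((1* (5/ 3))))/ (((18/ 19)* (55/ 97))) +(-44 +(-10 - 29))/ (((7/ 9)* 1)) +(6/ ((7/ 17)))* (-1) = 2723131/ 169400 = 16.08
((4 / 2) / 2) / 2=1 / 2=0.50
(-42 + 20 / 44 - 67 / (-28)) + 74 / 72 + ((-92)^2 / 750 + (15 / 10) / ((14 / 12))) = -4427191 / 173250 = -25.55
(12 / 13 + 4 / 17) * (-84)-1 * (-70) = -6034 / 221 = -27.30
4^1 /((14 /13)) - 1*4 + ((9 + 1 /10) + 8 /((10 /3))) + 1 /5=799 /70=11.41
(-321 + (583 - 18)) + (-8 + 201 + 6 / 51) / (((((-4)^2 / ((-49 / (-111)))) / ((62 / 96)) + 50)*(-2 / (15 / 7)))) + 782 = 5612544867 / 5480732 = 1024.05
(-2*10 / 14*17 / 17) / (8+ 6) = -5 / 49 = -0.10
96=96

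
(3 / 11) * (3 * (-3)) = -27 / 11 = -2.45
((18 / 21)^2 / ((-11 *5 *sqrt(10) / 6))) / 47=-108 *sqrt(10) / 633325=-0.00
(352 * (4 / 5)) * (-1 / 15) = -1408 / 75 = -18.77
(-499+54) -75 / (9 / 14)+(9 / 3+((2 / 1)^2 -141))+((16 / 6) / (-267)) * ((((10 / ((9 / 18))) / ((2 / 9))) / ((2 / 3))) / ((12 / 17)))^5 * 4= -87334522603151 / 8544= -10221737196.06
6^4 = 1296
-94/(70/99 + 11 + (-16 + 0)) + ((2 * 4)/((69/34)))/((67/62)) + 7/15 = 51105733/1964775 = 26.01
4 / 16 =1 / 4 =0.25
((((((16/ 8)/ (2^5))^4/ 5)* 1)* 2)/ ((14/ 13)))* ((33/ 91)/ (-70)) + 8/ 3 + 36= 130377318301/ 3371827200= 38.67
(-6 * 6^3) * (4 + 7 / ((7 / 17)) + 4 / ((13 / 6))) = -384912 / 13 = -29608.62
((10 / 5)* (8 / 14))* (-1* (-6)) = 48 / 7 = 6.86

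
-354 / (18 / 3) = -59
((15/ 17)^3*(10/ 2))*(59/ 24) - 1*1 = 292571/ 39304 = 7.44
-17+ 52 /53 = -849 /53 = -16.02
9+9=18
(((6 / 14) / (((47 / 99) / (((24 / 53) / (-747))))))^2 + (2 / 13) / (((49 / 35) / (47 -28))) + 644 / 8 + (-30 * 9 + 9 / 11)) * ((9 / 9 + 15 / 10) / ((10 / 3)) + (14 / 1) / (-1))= 111779769172517839 / 45211599801368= 2472.37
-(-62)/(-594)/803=-31/238491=-0.00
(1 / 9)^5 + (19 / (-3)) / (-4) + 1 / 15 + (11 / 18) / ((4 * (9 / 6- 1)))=577373 / 295245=1.96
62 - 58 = 4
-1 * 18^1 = -18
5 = 5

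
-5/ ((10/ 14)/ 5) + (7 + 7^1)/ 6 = -98/ 3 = -32.67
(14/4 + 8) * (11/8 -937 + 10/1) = -170315/16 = -10644.69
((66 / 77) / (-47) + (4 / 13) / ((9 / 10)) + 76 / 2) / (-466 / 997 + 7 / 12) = 5883065696 / 17796597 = 330.57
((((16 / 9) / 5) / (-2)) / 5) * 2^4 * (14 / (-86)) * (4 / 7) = 512 / 9675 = 0.05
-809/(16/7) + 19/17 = -95967/272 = -352.82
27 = 27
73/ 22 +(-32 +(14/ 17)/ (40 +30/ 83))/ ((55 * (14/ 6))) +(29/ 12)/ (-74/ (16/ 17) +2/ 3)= 124627729981/ 41023078250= 3.04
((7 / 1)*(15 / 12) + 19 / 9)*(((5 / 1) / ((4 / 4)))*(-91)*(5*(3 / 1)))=-74127.08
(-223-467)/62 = -345/31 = -11.13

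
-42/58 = -21/29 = -0.72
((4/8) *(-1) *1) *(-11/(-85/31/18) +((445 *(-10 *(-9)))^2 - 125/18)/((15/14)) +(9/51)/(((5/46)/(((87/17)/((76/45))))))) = -2219509692073391/2965140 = -748534535.32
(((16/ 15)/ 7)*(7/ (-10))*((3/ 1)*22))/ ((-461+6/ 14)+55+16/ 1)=1232/ 68175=0.02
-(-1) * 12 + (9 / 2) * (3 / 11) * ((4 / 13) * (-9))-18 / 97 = 116736 / 13871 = 8.42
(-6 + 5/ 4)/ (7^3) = -19/ 1372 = -0.01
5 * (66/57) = 5.79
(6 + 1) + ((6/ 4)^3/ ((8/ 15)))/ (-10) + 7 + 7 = 2607/ 128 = 20.37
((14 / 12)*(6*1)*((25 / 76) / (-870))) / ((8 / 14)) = -245 / 52896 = -0.00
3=3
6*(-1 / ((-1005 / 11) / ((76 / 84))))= 418 / 7035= 0.06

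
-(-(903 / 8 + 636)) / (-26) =-5991 / 208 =-28.80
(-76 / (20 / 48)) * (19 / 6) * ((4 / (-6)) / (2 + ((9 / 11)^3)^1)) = 7687856 / 50865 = 151.14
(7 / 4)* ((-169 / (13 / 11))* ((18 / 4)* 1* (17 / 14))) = -21879 / 16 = -1367.44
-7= -7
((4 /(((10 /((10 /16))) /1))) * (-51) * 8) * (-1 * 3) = 306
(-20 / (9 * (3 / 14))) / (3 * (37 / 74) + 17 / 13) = -7280 / 1971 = -3.69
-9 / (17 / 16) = -144 / 17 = -8.47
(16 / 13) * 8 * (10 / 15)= 256 / 39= 6.56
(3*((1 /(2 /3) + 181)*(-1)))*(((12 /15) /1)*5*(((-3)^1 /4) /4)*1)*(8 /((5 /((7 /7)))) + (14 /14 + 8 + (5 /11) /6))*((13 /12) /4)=3343327 /2816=1187.26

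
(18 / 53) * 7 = 126 / 53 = 2.38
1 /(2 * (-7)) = -1 /14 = -0.07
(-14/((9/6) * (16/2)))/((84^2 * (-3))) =1/18144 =0.00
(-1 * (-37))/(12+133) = 37/145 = 0.26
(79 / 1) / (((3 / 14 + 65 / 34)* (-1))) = -9401 / 253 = -37.16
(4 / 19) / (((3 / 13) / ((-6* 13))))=-1352 / 19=-71.16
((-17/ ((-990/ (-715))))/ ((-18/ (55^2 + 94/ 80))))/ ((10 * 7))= 8917129/ 302400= 29.49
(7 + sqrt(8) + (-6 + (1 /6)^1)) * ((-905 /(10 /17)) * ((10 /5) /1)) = -6154 * sqrt(2)- 21539 /6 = -12292.90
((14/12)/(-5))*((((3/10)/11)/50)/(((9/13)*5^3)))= -91/61875000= -0.00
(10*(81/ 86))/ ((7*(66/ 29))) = 3915/ 6622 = 0.59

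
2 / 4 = 1 / 2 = 0.50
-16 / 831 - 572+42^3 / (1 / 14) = 861464444 / 831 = 1036659.98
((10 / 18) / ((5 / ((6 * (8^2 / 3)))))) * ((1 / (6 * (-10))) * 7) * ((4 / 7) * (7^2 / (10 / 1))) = -3136 / 675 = -4.65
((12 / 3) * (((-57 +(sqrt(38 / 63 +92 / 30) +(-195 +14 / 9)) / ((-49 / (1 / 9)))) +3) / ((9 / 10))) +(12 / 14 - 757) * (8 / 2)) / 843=-116544116 / 30112803 - 272 * sqrt(35) / 70263207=-3.87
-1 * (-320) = 320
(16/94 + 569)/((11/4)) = 107004/517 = 206.97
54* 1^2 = 54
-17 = -17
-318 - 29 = -347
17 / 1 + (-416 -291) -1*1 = -691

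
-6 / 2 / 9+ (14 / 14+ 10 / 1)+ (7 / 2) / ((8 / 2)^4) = 16405 / 1536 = 10.68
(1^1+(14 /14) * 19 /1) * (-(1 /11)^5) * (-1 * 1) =20 /161051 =0.00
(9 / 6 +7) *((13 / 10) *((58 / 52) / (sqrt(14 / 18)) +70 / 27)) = 1479 *sqrt(7) / 280 +1547 / 54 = 42.62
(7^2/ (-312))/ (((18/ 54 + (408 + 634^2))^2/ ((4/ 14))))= -21/ 75767822553748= -0.00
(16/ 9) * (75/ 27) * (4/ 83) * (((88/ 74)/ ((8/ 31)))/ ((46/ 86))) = 11730400/ 5721273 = 2.05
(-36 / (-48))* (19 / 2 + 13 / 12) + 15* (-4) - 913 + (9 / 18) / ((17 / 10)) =-262417 / 272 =-964.77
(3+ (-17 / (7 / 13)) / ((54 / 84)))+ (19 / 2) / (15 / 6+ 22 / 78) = -83386 / 1953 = -42.70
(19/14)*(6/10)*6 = 171/35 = 4.89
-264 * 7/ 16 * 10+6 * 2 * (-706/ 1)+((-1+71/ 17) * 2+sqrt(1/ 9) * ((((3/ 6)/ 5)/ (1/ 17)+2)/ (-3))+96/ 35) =-9618.32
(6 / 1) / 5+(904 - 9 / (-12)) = 18119 / 20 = 905.95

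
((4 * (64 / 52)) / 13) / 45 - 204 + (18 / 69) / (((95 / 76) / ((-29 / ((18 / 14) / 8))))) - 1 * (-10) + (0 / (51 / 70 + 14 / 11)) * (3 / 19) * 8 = -231.65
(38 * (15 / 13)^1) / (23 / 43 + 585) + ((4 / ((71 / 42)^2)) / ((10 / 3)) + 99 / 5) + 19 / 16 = 1417823026631 / 65999594960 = 21.48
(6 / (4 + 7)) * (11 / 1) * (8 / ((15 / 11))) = 35.20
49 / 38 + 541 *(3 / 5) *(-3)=-184777 / 190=-972.51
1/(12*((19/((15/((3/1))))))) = 5/228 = 0.02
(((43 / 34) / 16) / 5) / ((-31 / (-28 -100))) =172 / 2635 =0.07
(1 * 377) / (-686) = -377 / 686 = -0.55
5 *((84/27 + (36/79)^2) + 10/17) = 18653470/954873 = 19.54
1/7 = 0.14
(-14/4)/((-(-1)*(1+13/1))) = -1/4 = -0.25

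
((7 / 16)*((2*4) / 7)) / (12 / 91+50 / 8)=0.08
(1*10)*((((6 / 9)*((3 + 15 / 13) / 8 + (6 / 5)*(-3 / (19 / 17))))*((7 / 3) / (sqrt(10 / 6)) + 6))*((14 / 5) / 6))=-62286 / 1235-72667*sqrt(15) / 18525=-65.63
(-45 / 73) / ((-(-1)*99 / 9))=-45 / 803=-0.06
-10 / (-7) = 10 / 7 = 1.43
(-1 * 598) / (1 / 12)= -7176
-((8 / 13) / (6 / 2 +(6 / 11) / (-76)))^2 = -11182336 / 264485169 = -0.04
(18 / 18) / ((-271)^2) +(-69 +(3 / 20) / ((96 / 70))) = -323801305 / 4700224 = -68.89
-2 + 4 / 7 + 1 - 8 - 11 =-136 / 7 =-19.43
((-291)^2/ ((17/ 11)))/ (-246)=-310497/ 1394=-222.74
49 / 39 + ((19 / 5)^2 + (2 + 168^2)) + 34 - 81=28194.70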